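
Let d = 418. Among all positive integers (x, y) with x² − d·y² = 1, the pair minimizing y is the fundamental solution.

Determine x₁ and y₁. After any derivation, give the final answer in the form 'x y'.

√418 = [20; 2,4,20,4,2,40, …], period ℓ=6 (even) → k=5
i=0: a=20 ⇒ p=20, q=1
i=1: a=2 ⇒ p=41, q=2
…
i=4: a=4 ⇒ p=15068, q=737
i=5: a=2 ⇒ p=33857, q=1656
fundamental: x₁=33857, y₁=1656  (since 1146296449 − 418·2742336 = 1)

33857 1656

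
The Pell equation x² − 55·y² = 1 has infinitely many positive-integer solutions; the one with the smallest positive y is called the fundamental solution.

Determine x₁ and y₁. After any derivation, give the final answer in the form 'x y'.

√55 → a₀=7, period (2,2,2,14); ℓ=4 even so k=3
i=0: a=7 ⇒ p=7, q=1
i=1: a=2 ⇒ p=15, q=2
i=2: a=2 ⇒ p=37, q=5
i=3: a=2 ⇒ p=89, q=12
→ (89, 12).  Check: 89²=7921, 55·12²=7920, difference 1.

89 12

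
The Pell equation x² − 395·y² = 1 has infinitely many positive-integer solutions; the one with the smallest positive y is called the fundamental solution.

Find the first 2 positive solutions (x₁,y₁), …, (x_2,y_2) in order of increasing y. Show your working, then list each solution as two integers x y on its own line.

√395 → a₀=19, period (1,6,1,38); ℓ=4 even so k=3
i=0: a=19 ⇒ p=19, q=1
…
i=2: a=6 ⇒ p=139, q=7
i=3: a=1 ⇒ p=159, q=8
(x₁, y₁) = (159, 8);  159² − 395·8² = 1 ✓
k=2:  x_2 = 159·159+395·8·8 = 50561,  y_2 = 159·8+8·159 = 2544

159 8
50561 2544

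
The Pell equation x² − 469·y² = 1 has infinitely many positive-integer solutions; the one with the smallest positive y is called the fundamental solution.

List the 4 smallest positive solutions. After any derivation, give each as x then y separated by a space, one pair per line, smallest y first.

137215 6336
37655912449 1738788480
10333912053241855 477175722560064
2835935484733506355201 130951333540419575040

√469 → a₀=21, period (1,1,1,10,6,10,1,1,1,42); ℓ=10 even so k=9
i=0: a=21 ⇒ p=21, q=1
…
i=3: a=1 ⇒ p=65, q=3
…
i=8: a=1 ⇒ p=90069, q=4159
i=9: a=1 ⇒ p=137215, q=6336
→ (137215, 6336).  Check: 137215²=18827956225, 469·6336²=18827956224, difference 1.
k=2:  x_2 = 137215·137215+469·6336·6336 = 37655912449,  y_2 = 137215·6336+6336·137215 = 1738788480
k=3:  x_3 = 137215·37655912449+469·6336·1738788480 = 10333912053241855,  y_3 = 137215·1738788480+6336·37655912449 = 477175722560064
k=4:  x_4 = 137215·10333912053241855+469·6336·477175722560064 = 2835935484733506355201,  y_4 = 137215·477175722560064+6336·10333912053241855 = 130951333540419575040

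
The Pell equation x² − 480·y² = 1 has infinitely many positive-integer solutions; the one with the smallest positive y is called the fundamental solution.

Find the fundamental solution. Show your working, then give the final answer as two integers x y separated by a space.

241 11

√480 = [21; 1,9,1,42, …], period ℓ=4 (even) → k=3
i=0: a=21 ⇒ p=21, q=1
i=1: a=1 ⇒ p=22, q=1
i=2: a=9 ⇒ p=219, q=10
i=3: a=1 ⇒ p=241, q=11
→ (241, 11).  Check: 241²=58081, 480·11²=58080, difference 1.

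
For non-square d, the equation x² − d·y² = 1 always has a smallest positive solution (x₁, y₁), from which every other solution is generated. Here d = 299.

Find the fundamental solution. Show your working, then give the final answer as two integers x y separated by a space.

d=299: √d = [17; 3,2,3,34] (ℓ=4, even), read p_3/q_3
k=0  a_k=17  p_k/q_k = 17/1
…
k=2  a_k=2  p_k/q_k = 121/7
k=3  a_k=3  p_k/q_k = 415/24
→ (415, 24).  Check: 415²=172225, 299·24²=172224, difference 1.

415 24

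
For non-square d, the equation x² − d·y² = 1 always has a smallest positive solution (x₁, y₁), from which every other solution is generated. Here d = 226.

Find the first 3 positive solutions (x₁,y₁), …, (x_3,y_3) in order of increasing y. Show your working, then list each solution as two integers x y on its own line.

√226 = [15; 30, …], period ℓ=1 (odd) → k=1
a_0=15:  p_0=15·1+0=15,  q_0=15·0+1=1
a_1=30:  p_1=30·15+1=451,  q_1=30·1+0=30
fundamental: x₁=451, y₁=30  (since 203401 − 226·900 = 1)
(x_2, y_2) = (451·451 + 226·30·30, 451·30 + 30·451) = (406801, 27060)
(x_3, y_3) = (451·406801 + 226·30·27060, 451·27060 + 30·406801) = (366934051, 24408090)

451 30
406801 27060
366934051 24408090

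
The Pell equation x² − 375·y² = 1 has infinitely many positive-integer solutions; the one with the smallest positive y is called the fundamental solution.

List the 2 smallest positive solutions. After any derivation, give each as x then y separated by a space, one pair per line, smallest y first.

15124 781
457470751 23623688

√375 → a₀=19, period (2,1,2,1,5,1,2,1,2,38); ℓ=10 even so k=9
step 0: (19, 1)  from 19·(1,0) + (0,1)
step 1: (39, 2)  from 2·(19,1) + (1,0)
step 2: (58, 3)  from 1·(39,2) + (19,1)
step 3: (155, 8)  from 2·(58,3) + (39,2)
step 4: (213, 11)  from 1·(155,8) + (58,3)
step 5: (1220, 63)  from 5·(213,11) + (155,8)
step 6: (1433, 74)  from 1·(1220,63) + (213,11)
…
step 8: (5519, 285)  from 1·(4086,211) + (1433,74)
step 9: (15124, 781)  from 2·(5519,285) + (4086,211)
→ (15124, 781).  Check: 15124²=228735376, 375·781²=228735375, difference 1.
n=2: (15124,781)∘(15124,781) = (15124·15124+375·781·781, 15124·781+781·15124) = (457470751,23623688)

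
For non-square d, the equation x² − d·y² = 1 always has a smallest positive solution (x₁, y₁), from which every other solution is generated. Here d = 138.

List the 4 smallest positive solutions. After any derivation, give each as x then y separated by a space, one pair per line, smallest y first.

47 4
4417 376
415151 35340
39019777 3321584

√138 = [11; 1,2,1,22, …], period ℓ=4 (even) → k=3
k=0  a_k=11  p_k/q_k = 11/1
…
k=2  a_k=2  p_k/q_k = 35/3
k=3  a_k=1  p_k/q_k = 47/4
→ (47, 4).  Check: 47²=2209, 138·4²=2208, difference 1.
k=2:  x_2 = 47·47+138·4·4 = 4417,  y_2 = 47·4+4·47 = 376
k=3:  x_3 = 47·4417+138·4·376 = 415151,  y_3 = 47·376+4·4417 = 35340
k=4:  x_4 = 47·415151+138·4·35340 = 39019777,  y_4 = 47·35340+4·415151 = 3321584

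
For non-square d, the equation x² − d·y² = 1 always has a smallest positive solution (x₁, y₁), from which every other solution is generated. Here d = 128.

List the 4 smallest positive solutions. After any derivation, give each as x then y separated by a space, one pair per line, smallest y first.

d=128: √d = [11; 3,5,3,22] (ℓ=4, even), read p_3/q_3
i=0: a=11 ⇒ p=11, q=1
…
i=2: a=5 ⇒ p=181, q=16
i=3: a=3 ⇒ p=577, q=51
→ (577, 51).  Check: 577²=332929, 128·51²=332928, difference 1.
(577+51√128)^2 = 665857 + 58854√128
(577+51√128)^3 = 768398401 + 67917465√128
(577+51√128)^4 = 886731088897 + 78376695756√128

577 51
665857 58854
768398401 67917465
886731088897 78376695756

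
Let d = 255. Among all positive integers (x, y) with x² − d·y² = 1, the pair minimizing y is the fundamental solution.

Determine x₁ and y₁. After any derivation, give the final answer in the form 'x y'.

16 1

√255 = [15; 1,30, …], period ℓ=2 (even) → k=1
step 0: (15, 1)  from 15·(1,0) + (0,1)
step 1: (16, 1)  from 1·(15,1) + (1,0)
→ (16, 1).  Check: 16²=256, 255·1²=255, difference 1.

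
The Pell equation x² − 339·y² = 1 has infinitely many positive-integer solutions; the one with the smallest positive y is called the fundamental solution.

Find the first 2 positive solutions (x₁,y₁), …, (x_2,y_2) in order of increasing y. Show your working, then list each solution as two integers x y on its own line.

[18; 2,2,2,1,17,1,2,2,2,36] for √339; ℓ=10 ⇒ convergent index 9
k=0  a_k=18  p_k/q_k = 18/1
…
k=2  a_k=2  p_k/q_k = 92/5
k=3  a_k=2  p_k/q_k = 221/12
k=4  a_k=1  p_k/q_k = 313/17
k=5  a_k=17  p_k/q_k = 5542/301
k=6  a_k=1  p_k/q_k = 5855/318
k=7  a_k=2  p_k/q_k = 17252/937
k=8  a_k=2  p_k/q_k = 40359/2192
k=9  a_k=2  p_k/q_k = 97970/5321
→ (97970, 5321).  Check: 97970²=9598120900, 339·5321²=9598120899, difference 1.
(x_2, y_2) = (97970·97970 + 339·5321·5321, 97970·5321 + 5321·97970) = (19196241799, 1042596740)

97970 5321
19196241799 1042596740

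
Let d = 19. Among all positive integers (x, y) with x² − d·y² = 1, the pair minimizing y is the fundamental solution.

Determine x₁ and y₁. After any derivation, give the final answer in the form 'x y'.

d=19: √d = [4; 2,1,3,1,2,8] (ℓ=6, even), read p_5/q_5
i=0: a=4 ⇒ p=4, q=1
i=1: a=2 ⇒ p=9, q=2
i=2: a=1 ⇒ p=13, q=3
…
i=4: a=1 ⇒ p=61, q=14
i=5: a=2 ⇒ p=170, q=39
→ (170, 39).  Check: 170²=28900, 19·39²=28899, difference 1.

170 39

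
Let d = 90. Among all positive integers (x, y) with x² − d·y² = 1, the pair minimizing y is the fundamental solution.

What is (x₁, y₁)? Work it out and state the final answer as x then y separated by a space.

√90 → a₀=9, period (2,18); ℓ=2 even so k=1
a_0=9:  p_0=9·1+0=9,  q_0=9·0+1=1
a_1=2:  p_1=2·9+1=19,  q_1=2·1+0=2
(x₁, y₁) = (19, 2);  19² − 90·2² = 1 ✓

19 2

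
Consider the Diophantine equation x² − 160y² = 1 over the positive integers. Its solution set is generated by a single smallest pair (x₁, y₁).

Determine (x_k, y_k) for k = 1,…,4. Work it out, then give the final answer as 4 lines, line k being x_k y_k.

√160 = [12; 1,1,1,5,1,1,1,24, …], period ℓ=8 (even) → k=7
step 0: (12, 1)  from 12·(1,0) + (0,1)
step 1: (13, 1)  from 1·(12,1) + (1,0)
step 2: (25, 2)  from 1·(13,1) + (12,1)
…
step 4: (215, 17)  from 5·(38,3) + (25,2)
step 5: (253, 20)  from 1·(215,17) + (38,3)
step 6: (468, 37)  from 1·(253,20) + (215,17)
step 7: (721, 57)  from 1·(468,37) + (253,20)
fundamental: x₁=721, y₁=57  (since 519841 − 160·3249 = 1)
(721+57√160)^2 = 1039681 + 82194√160
(721+57√160)^3 = 1499219281 + 118523691√160
(721+57√160)^4 = 2161873163521 + 170911080228√160

721 57
1039681 82194
1499219281 118523691
2161873163521 170911080228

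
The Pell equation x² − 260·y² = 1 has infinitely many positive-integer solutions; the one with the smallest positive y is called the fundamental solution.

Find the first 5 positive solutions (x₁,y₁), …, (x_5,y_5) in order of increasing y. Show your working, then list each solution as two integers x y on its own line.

[16; 8,32] for √260; ℓ=2 ⇒ convergent index 1
k=0  a_k=16  p_k/q_k = 16/1
k=1  a_k=8  p_k/q_k = 129/8
(x₁, y₁) = (129, 8);  129² − 260·8² = 1 ✓
(129+8√260)^2 = 33281 + 2064√260
(129+8√260)^3 = 8586369 + 532504√260
(129+8√260)^4 = 2215249921 + 137383968√260
(129+8√260)^5 = 571525893249 + 35444531240√260

129 8
33281 2064
8586369 532504
2215249921 137383968
571525893249 35444531240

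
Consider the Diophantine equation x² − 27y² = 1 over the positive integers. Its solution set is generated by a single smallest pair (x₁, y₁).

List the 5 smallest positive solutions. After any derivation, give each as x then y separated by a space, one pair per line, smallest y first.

26 5
1351 260
70226 13515
3650401 702520
189750626 36517525

√27 = [5; 5,10, …], period ℓ=2 (even) → k=1
i=0: a=5 ⇒ p=5, q=1
i=1: a=5 ⇒ p=26, q=5
(x₁, y₁) = (26, 5);  26² − 27·5² = 1 ✓
(26+5√27)^2 = 1351 + 260√27
(26+5√27)^3 = 70226 + 13515√27
(26+5√27)^4 = 3650401 + 702520√27
(26+5√27)^5 = 189750626 + 36517525√27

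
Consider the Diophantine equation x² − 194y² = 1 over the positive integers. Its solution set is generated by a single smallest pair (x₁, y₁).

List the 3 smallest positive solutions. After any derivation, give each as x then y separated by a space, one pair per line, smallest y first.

[13; 1,12,1,26] for √194; ℓ=4 ⇒ convergent index 3
i=0: a=13 ⇒ p=13, q=1
…
i=2: a=12 ⇒ p=181, q=13
i=3: a=1 ⇒ p=195, q=14
fundamental: x₁=195, y₁=14  (since 38025 − 194·196 = 1)
k=2:  x_2 = 195·195+194·14·14 = 76049,  y_2 = 195·14+14·195 = 5460
k=3:  x_3 = 195·76049+194·14·5460 = 29658915,  y_3 = 195·5460+14·76049 = 2129386

195 14
76049 5460
29658915 2129386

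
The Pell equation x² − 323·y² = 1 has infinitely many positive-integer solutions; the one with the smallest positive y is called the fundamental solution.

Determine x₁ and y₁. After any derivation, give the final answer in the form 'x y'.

18 1

√323 = [17; 1,34, …], period ℓ=2 (even) → k=1
k=0  a_k=17  p_k/q_k = 17/1
k=1  a_k=1  p_k/q_k = 18/1
(x₁, y₁) = (18, 1);  18² − 323·1² = 1 ✓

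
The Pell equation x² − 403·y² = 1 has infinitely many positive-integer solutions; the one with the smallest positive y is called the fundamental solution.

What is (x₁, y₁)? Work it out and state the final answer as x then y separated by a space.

d=403: √d = [20; 13,2,1,3,1,3,1,2,13,40] (ℓ=10, even), read p_9/q_9
k=0  a_k=20  p_k/q_k = 20/1
…
k=2  a_k=2  p_k/q_k = 542/27
k=3  a_k=1  p_k/q_k = 803/40
k=4  a_k=3  p_k/q_k = 2951/147
…
k=6  a_k=3  p_k/q_k = 14213/708
k=7  a_k=1  p_k/q_k = 17967/895
k=8  a_k=2  p_k/q_k = 50147/2498
k=9  a_k=13  p_k/q_k = 669878/33369
(x₁, y₁) = (669878, 33369);  669878² − 403·33369² = 1 ✓

669878 33369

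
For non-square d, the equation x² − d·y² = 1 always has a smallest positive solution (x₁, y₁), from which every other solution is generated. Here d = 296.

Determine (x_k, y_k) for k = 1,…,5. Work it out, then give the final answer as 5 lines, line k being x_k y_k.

3699 215
27365201 1590570
202447753299 11767036645
1497708451540801 87052535509140
11080046922051092499 644014645929581075

d=296: √d = [17; 4,1,7,1,4,34] (ℓ=6, even), read p_5/q_5
step 0: (17, 1)  from 17·(1,0) + (0,1)
step 1: (69, 4)  from 4·(17,1) + (1,0)
…
step 3: (671, 39)  from 7·(86,5) + (69,4)
step 4: (757, 44)  from 1·(671,39) + (86,5)
step 5: (3699, 215)  from 4·(757,44) + (671,39)
fundamental: x₁=3699, y₁=215  (since 13682601 − 296·46225 = 1)
(3699+215√296)^2 = 27365201 + 1590570√296
(3699+215√296)^3 = 202447753299 + 11767036645√296
(3699+215√296)^4 = 1497708451540801 + 87052535509140√296
(3699+215√296)^5 = 11080046922051092499 + 644014645929581075√296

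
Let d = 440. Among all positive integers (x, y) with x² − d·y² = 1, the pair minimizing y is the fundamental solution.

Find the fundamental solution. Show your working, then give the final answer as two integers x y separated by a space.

21 1

d=440: √d = [20; 1,40] (ℓ=2, even), read p_1/q_1
k=0  a_k=20  p_k/q_k = 20/1
k=1  a_k=1  p_k/q_k = 21/1
(x₁, y₁) = (21, 1);  21² − 440·1² = 1 ✓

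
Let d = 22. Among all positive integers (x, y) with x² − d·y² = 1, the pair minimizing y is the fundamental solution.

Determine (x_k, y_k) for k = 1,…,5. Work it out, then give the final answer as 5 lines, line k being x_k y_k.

√22 → a₀=4, period (1,2,4,2,1,8); ℓ=6 even so k=5
i=0: a=4 ⇒ p=4, q=1
…
i=4: a=2 ⇒ p=136, q=29
i=5: a=1 ⇒ p=197, q=42
fundamental: x₁=197, y₁=42  (since 38809 − 22·1764 = 1)
(197+42√22)^2 = 77617 + 16548√22
(197+42√22)^3 = 30580901 + 6519870√22
(197+42√22)^4 = 12048797377 + 2568812232√22
(197+42√22)^5 = 4747195585637 + 1012105499538√22

197 42
77617 16548
30580901 6519870
12048797377 2568812232
4747195585637 1012105499538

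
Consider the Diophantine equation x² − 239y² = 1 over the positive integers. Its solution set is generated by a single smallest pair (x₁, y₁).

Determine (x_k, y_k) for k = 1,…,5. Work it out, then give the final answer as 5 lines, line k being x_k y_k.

6195120 400729
76759023628799 4965128484960
951062724926484326640 61519133559490389671
11783895416893046404284364801 762236829394135240588726080
146005292350203948217495381647615600 9444297253032328704218497935069529

√239 → a₀=15, period (2,5,1,2,4,15,4,2,1,5,2,30); ℓ=12 even so k=11
i=0: a=15 ⇒ p=15, q=1
i=1: a=2 ⇒ p=31, q=2
i=2: a=5 ⇒ p=170, q=11
…
i=4: a=2 ⇒ p=572, q=37
i=5: a=4 ⇒ p=2489, q=161
i=6: a=15 ⇒ p=37907, q=2452
i=7: a=4 ⇒ p=154117, q=9969
i=8: a=2 ⇒ p=346141, q=22390
i=9: a=1 ⇒ p=500258, q=32359
i=10: a=5 ⇒ p=2847431, q=184185
i=11: a=2 ⇒ p=6195120, q=400729
→ (6195120, 400729).  Check: 6195120²=38379511814400, 239·400729²=38379511814399, difference 1.
n=2: (6195120,400729)∘(6195120,400729) = (6195120·6195120+239·400729·400729, 6195120·400729+400729·6195120) = (76759023628799,4965128484960)
n=3: (76759023628799,4965128484960)∘(6195120,400729) = (6195120·76759023628799+239·400729·4965128484960, 6195120·4965128484960+400729·76759023628799) = (951062724926484326640,61519133559490389671)
n=4: (951062724926484326640,61519133559490389671)∘(6195120,400729) = (6195120·951062724926484326640+239·400729·61519133559490389671, 6195120·61519133559490389671+400729·951062724926484326640) = (11783895416893046404284364801,762236829394135240588726080)
n=5: (11783895416893046404284364801,762236829394135240588726080)∘(6195120,400729) = (6195120·11783895416893046404284364801+239·400729·762236829394135240588726080, 6195120·762236829394135240588726080+400729·11783895416893046404284364801) = (146005292350203948217495381647615600,9444297253032328704218497935069529)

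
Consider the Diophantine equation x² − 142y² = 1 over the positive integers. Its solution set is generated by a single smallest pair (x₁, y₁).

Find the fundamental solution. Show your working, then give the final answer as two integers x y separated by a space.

d=142: √d = [11; 1,10,1,22] (ℓ=4, even), read p_3/q_3
i=0: a=11 ⇒ p=11, q=1
i=1: a=1 ⇒ p=12, q=1
i=2: a=10 ⇒ p=131, q=11
i=3: a=1 ⇒ p=143, q=12
→ (143, 12).  Check: 143²=20449, 142·12²=20448, difference 1.

143 12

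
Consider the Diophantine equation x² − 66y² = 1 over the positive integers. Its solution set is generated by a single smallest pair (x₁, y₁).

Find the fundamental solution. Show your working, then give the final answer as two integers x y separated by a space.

65 8

[8; 8,16] for √66; ℓ=2 ⇒ convergent index 1
step 0: (8, 1)  from 8·(1,0) + (0,1)
step 1: (65, 8)  from 8·(8,1) + (1,0)
fundamental: x₁=65, y₁=8  (since 4225 − 66·64 = 1)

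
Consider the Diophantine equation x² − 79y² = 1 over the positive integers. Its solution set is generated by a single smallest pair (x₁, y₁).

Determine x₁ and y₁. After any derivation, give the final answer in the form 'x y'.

80 9

√79 → a₀=8, period (1,7,1,16); ℓ=4 even so k=3
i=0: a=8 ⇒ p=8, q=1
…
i=2: a=7 ⇒ p=71, q=8
i=3: a=1 ⇒ p=80, q=9
fundamental: x₁=80, y₁=9  (since 6400 − 79·81 = 1)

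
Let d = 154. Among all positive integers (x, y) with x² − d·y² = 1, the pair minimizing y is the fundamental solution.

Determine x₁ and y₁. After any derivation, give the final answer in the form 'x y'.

21295 1716

√154 = [12; 2,2,3,1,2,1,3,2,2,24, …], period ℓ=10 (even) → k=9
i=0: a=12 ⇒ p=12, q=1
…
i=2: a=2 ⇒ p=62, q=5
i=3: a=3 ⇒ p=211, q=17
i=4: a=1 ⇒ p=273, q=22
i=5: a=2 ⇒ p=757, q=61
…
i=8: a=2 ⇒ p=8724, q=703
i=9: a=2 ⇒ p=21295, q=1716
(x₁, y₁) = (21295, 1716);  21295² − 154·1716² = 1 ✓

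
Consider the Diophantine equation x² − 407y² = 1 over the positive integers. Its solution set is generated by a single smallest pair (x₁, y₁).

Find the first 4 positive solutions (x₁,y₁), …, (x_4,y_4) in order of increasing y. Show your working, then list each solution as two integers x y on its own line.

2663 132
14183137 703032
75539384999 3744348300
402322750321537 19942398342768

√407 → a₀=20, period (5,1,2,1,5,40); ℓ=6 even so k=5
step 0: (20, 1)  from 20·(1,0) + (0,1)
…
step 2: (121, 6)  from 1·(101,5) + (20,1)
step 3: (343, 17)  from 2·(121,6) + (101,5)
step 4: (464, 23)  from 1·(343,17) + (121,6)
step 5: (2663, 132)  from 5·(464,23) + (343,17)
(x₁, y₁) = (2663, 132);  2663² − 407·132² = 1 ✓
(x_2, y_2) = (2663·2663 + 407·132·132, 2663·132 + 132·2663) = (14183137, 703032)
(x_3, y_3) = (2663·14183137 + 407·132·703032, 2663·703032 + 132·14183137) = (75539384999, 3744348300)
(x_4, y_4) = (2663·75539384999 + 407·132·3744348300, 2663·3744348300 + 132·75539384999) = (402322750321537, 19942398342768)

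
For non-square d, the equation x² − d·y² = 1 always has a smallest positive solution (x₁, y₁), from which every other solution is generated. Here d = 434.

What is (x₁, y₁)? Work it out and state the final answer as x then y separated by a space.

125 6

√434 → a₀=20, period (1,4,1,40); ℓ=4 even so k=3
i=0: a=20 ⇒ p=20, q=1
i=1: a=1 ⇒ p=21, q=1
i=2: a=4 ⇒ p=104, q=5
i=3: a=1 ⇒ p=125, q=6
→ (125, 6).  Check: 125²=15625, 434·6²=15624, difference 1.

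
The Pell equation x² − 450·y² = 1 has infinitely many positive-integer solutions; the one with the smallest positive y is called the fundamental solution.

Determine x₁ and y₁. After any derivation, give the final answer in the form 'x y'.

√450 = [21; 4,1,2,4,2,1,4,42, …], period ℓ=8 (even) → k=7
k=0  a_k=21  p_k/q_k = 21/1
…
k=3  a_k=2  p_k/q_k = 297/14
k=4  a_k=4  p_k/q_k = 1294/61
k=5  a_k=2  p_k/q_k = 2885/136
k=6  a_k=1  p_k/q_k = 4179/197
k=7  a_k=4  p_k/q_k = 19601/924
→ (19601, 924).  Check: 19601²=384199201, 450·924²=384199200, difference 1.

19601 924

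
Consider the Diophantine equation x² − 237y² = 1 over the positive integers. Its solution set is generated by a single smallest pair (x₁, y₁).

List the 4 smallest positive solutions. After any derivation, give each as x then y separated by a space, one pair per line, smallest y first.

228151 14820
104105757601 6762395640
47503665404623351 3085694655308460
21676017531356338550401 1408008642599798519280

√237 → a₀=15, period (2,1,1,7,10,7,1,1,2,30); ℓ=10 even so k=9
i=0: a=15 ⇒ p=15, q=1
i=1: a=2 ⇒ p=31, q=2
i=2: a=1 ⇒ p=46, q=3
…
i=5: a=10 ⇒ p=5927, q=385
…
i=7: a=1 ⇒ p=48001, q=3118
i=8: a=1 ⇒ p=90075, q=5851
i=9: a=2 ⇒ p=228151, q=14820
fundamental: x₁=228151, y₁=14820  (since 52052878801 − 237·219632400 = 1)
(x_2, y_2) = (228151·228151 + 237·14820·14820, 228151·14820 + 14820·228151) = (104105757601, 6762395640)
(x_3, y_3) = (228151·104105757601 + 237·14820·6762395640, 228151·6762395640 + 14820·104105757601) = (47503665404623351, 3085694655308460)
(x_4, y_4) = (228151·47503665404623351 + 237·14820·3085694655308460, 228151·3085694655308460 + 14820·47503665404623351) = (21676017531356338550401, 1408008642599798519280)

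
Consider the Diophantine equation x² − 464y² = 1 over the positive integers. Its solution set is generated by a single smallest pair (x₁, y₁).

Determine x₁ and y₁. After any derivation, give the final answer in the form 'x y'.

d=464: √d = [21; 1,1,5,1,1,1,5,1,1,42] (ℓ=10, even), read p_9/q_9
i=0: a=21 ⇒ p=21, q=1
i=1: a=1 ⇒ p=22, q=1
…
i=4: a=1 ⇒ p=280, q=13
i=5: a=1 ⇒ p=517, q=24
i=6: a=1 ⇒ p=797, q=37
i=7: a=5 ⇒ p=4502, q=209
i=8: a=1 ⇒ p=5299, q=246
i=9: a=1 ⇒ p=9801, q=455
fundamental: x₁=9801, y₁=455  (since 96059601 − 464·207025 = 1)

9801 455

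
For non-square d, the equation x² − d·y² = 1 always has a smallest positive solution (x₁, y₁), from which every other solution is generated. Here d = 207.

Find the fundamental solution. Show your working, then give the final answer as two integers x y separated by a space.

[14; 2,1,1,2,1,1,2,28] for √207; ℓ=8 ⇒ convergent index 7
k=0  a_k=14  p_k/q_k = 14/1
k=1  a_k=2  p_k/q_k = 29/2
…
k=6  a_k=1  p_k/q_k = 446/31
k=7  a_k=2  p_k/q_k = 1151/80
→ (1151, 80).  Check: 1151²=1324801, 207·80²=1324800, difference 1.

1151 80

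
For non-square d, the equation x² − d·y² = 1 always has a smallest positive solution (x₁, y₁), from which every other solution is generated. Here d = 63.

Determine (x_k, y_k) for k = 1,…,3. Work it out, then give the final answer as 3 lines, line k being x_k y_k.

8 1
127 16
2024 255

√63 = [7; 1,14, …], period ℓ=2 (even) → k=1
step 0: (7, 1)  from 7·(1,0) + (0,1)
step 1: (8, 1)  from 1·(7,1) + (1,0)
fundamental: x₁=8, y₁=1  (since 64 − 63·1 = 1)
n=2: (8,1)∘(8,1) = (8·8+63·1·1, 8·1+1·8) = (127,16)
n=3: (127,16)∘(8,1) = (8·127+63·1·16, 8·16+1·127) = (2024,255)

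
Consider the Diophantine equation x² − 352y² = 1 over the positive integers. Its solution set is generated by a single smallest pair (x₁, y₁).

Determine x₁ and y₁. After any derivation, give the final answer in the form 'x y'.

77617 4137

√352 = [18; 1,3,5,9,5,3,1,36, …], period ℓ=8 (even) → k=7
k=0  a_k=18  p_k/q_k = 18/1
…
k=5  a_k=5  p_k/q_k = 18499/986
k=6  a_k=3  p_k/q_k = 59118/3151
k=7  a_k=1  p_k/q_k = 77617/4137
fundamental: x₁=77617, y₁=4137  (since 6024398689 − 352·17114769 = 1)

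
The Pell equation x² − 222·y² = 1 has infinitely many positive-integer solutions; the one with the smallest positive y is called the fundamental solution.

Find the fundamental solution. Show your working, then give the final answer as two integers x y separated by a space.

[14; 1,8,1,28] for √222; ℓ=4 ⇒ convergent index 3
k=0  a_k=14  p_k/q_k = 14/1
…
k=2  a_k=8  p_k/q_k = 134/9
k=3  a_k=1  p_k/q_k = 149/10
→ (149, 10).  Check: 149²=22201, 222·10²=22200, difference 1.

149 10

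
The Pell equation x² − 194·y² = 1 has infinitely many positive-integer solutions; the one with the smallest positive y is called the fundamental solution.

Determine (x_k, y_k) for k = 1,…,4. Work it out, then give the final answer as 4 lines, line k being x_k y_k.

[13; 1,12,1,26] for √194; ℓ=4 ⇒ convergent index 3
a_0=13:  p_0=13·1+0=13,  q_0=13·0+1=1
…
a_2=12:  p_2=12·14+13=181,  q_2=12·1+1=13
a_3=1:  p_3=1·181+14=195,  q_3=1·13+1=14
(x₁, y₁) = (195, 14);  195² − 194·14² = 1 ✓
n=2: (195,14)∘(195,14) = (195·195+194·14·14, 195·14+14·195) = (76049,5460)
n=3: (76049,5460)∘(195,14) = (195·76049+194·14·5460, 195·5460+14·76049) = (29658915,2129386)
n=4: (29658915,2129386)∘(195,14) = (195·29658915+194·14·2129386, 195·2129386+14·29658915) = (11566900801,830455080)

195 14
76049 5460
29658915 2129386
11566900801 830455080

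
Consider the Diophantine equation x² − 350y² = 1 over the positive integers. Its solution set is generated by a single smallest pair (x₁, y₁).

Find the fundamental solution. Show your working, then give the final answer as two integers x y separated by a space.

449 24

√350 = [18; 1,2,2,2,1,36, …], period ℓ=6 (even) → k=5
i=0: a=18 ⇒ p=18, q=1
i=1: a=1 ⇒ p=19, q=1
…
i=3: a=2 ⇒ p=131, q=7
i=4: a=2 ⇒ p=318, q=17
i=5: a=1 ⇒ p=449, q=24
→ (449, 24).  Check: 449²=201601, 350·24²=201600, difference 1.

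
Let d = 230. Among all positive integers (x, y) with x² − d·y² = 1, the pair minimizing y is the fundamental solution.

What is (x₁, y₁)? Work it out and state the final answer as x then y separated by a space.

91 6

[15; 6,30] for √230; ℓ=2 ⇒ convergent index 1
a_0=15:  p_0=15·1+0=15,  q_0=15·0+1=1
a_1=6:  p_1=6·15+1=91,  q_1=6·1+0=6
fundamental: x₁=91, y₁=6  (since 8281 − 230·36 = 1)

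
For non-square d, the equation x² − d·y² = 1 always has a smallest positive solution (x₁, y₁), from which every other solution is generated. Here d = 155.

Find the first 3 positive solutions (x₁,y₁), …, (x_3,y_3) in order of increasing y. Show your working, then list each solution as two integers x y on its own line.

249 20
124001 9960
61752249 4960060

√155 = [12; 2,4,2,24, …], period ℓ=4 (even) → k=3
step 0: (12, 1)  from 12·(1,0) + (0,1)
…
step 2: (112, 9)  from 4·(25,2) + (12,1)
step 3: (249, 20)  from 2·(112,9) + (25,2)
(x₁, y₁) = (249, 20);  249² − 155·20² = 1 ✓
(x_2, y_2) = (249·249 + 155·20·20, 249·20 + 20·249) = (124001, 9960)
(x_3, y_3) = (249·124001 + 155·20·9960, 249·9960 + 20·124001) = (61752249, 4960060)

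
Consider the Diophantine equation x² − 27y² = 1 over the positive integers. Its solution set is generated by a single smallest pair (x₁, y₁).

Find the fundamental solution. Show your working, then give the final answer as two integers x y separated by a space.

√27 = [5; 5,10, …], period ℓ=2 (even) → k=1
k=0  a_k=5  p_k/q_k = 5/1
k=1  a_k=5  p_k/q_k = 26/5
(x₁, y₁) = (26, 5);  26² − 27·5² = 1 ✓

26 5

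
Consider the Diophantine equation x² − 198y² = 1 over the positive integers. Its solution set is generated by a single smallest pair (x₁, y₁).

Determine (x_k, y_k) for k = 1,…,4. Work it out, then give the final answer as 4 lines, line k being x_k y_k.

d=198: √d = [14; 14,28] (ℓ=2, even), read p_1/q_1
k=0  a_k=14  p_k/q_k = 14/1
k=1  a_k=14  p_k/q_k = 197/14
→ (197, 14).  Check: 197²=38809, 198·14²=38808, difference 1.
n=2: (197,14)∘(197,14) = (197·197+198·14·14, 197·14+14·197) = (77617,5516)
n=3: (77617,5516)∘(197,14) = (197·77617+198·14·5516, 197·5516+14·77617) = (30580901,2173290)
n=4: (30580901,2173290)∘(197,14) = (197·30580901+198·14·2173290, 197·2173290+14·30580901) = (12048797377,856270744)

197 14
77617 5516
30580901 2173290
12048797377 856270744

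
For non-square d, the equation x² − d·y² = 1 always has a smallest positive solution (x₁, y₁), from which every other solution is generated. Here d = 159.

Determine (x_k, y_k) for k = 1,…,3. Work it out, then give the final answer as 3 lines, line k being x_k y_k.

1324 105
3505951 278040
9283756924 736249815

√159 = [12; 1,1,1,1,3,1,1,1,1,24, …], period ℓ=10 (even) → k=9
i=0: a=12 ⇒ p=12, q=1
…
i=8: a=1 ⇒ p=807, q=64
i=9: a=1 ⇒ p=1324, q=105
→ (1324, 105).  Check: 1324²=1752976, 159·105²=1752975, difference 1.
k=2:  x_2 = 1324·1324+159·105·105 = 3505951,  y_2 = 1324·105+105·1324 = 278040
k=3:  x_3 = 1324·3505951+159·105·278040 = 9283756924,  y_3 = 1324·278040+105·3505951 = 736249815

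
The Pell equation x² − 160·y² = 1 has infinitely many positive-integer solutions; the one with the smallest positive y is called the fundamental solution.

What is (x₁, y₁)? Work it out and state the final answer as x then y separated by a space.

721 57

√160 = [12; 1,1,1,5,1,1,1,24, …], period ℓ=8 (even) → k=7
a_0=12:  p_0=12·1+0=12,  q_0=12·0+1=1
a_1=1:  p_1=1·12+1=13,  q_1=1·1+0=1
a_2=1:  p_2=1·13+12=25,  q_2=1·1+1=2
…
a_6=1:  p_6=1·253+215=468,  q_6=1·20+17=37
a_7=1:  p_7=1·468+253=721,  q_7=1·37+20=57
→ (721, 57).  Check: 721²=519841, 160·57²=519840, difference 1.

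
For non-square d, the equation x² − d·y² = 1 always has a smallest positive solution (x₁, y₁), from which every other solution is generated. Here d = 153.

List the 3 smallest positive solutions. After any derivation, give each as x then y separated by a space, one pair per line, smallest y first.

2177 176
9478657 766304
41270070401 3336487440

√153 → a₀=12, period (2,1,2,2,2,1,2,24); ℓ=8 even so k=7
step 0: (12, 1)  from 12·(1,0) + (0,1)
step 1: (25, 2)  from 2·(12,1) + (1,0)
…
step 3: (99, 8)  from 2·(37,3) + (25,2)
…
step 6: (804, 65)  from 1·(569,46) + (235,19)
step 7: (2177, 176)  from 2·(804,65) + (569,46)
→ (2177, 176).  Check: 2177²=4739329, 153·176²=4739328, difference 1.
n=2: (2177,176)∘(2177,176) = (2177·2177+153·176·176, 2177·176+176·2177) = (9478657,766304)
n=3: (9478657,766304)∘(2177,176) = (2177·9478657+153·176·766304, 2177·766304+176·9478657) = (41270070401,3336487440)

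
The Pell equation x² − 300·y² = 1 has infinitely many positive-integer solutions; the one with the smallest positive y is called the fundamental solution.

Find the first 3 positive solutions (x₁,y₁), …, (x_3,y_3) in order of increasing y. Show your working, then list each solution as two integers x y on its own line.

√300 = [17; 3,8,3,34, …], period ℓ=4 (even) → k=3
step 0: (17, 1)  from 17·(1,0) + (0,1)
step 1: (52, 3)  from 3·(17,1) + (1,0)
step 2: (433, 25)  from 8·(52,3) + (17,1)
step 3: (1351, 78)  from 3·(433,25) + (52,3)
→ (1351, 78).  Check: 1351²=1825201, 300·78²=1825200, difference 1.
n=2: (1351,78)∘(1351,78) = (1351·1351+300·78·78, 1351·78+78·1351) = (3650401,210756)
n=3: (3650401,210756)∘(1351,78) = (1351·3650401+300·78·210756, 1351·210756+78·3650401) = (9863382151,569462634)

1351 78
3650401 210756
9863382151 569462634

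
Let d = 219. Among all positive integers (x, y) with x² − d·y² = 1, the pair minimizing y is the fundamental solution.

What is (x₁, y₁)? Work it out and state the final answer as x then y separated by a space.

√219 → a₀=14, period (1,3,1,28); ℓ=4 even so k=3
a_0=14:  p_0=14·1+0=14,  q_0=14·0+1=1
a_1=1:  p_1=1·14+1=15,  q_1=1·1+0=1
a_2=3:  p_2=3·15+14=59,  q_2=3·1+1=4
a_3=1:  p_3=1·59+15=74,  q_3=1·4+1=5
→ (74, 5).  Check: 74²=5476, 219·5²=5475, difference 1.

74 5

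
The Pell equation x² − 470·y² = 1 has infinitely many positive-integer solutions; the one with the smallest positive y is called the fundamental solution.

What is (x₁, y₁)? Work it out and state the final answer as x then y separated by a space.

d=470: √d = [21; 1,2,8,2,1,42] (ℓ=6, even), read p_5/q_5
k=0  a_k=21  p_k/q_k = 21/1
k=1  a_k=1  p_k/q_k = 22/1
k=2  a_k=2  p_k/q_k = 65/3
k=3  a_k=8  p_k/q_k = 542/25
k=4  a_k=2  p_k/q_k = 1149/53
k=5  a_k=1  p_k/q_k = 1691/78
fundamental: x₁=1691, y₁=78  (since 2859481 − 470·6084 = 1)

1691 78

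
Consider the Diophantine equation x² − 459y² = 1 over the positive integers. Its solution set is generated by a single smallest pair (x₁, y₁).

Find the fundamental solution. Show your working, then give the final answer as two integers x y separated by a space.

[21; 2,2,1,4,21,4,1,2,2,42] for √459; ℓ=10 ⇒ convergent index 9
step 0: (21, 1)  from 21·(1,0) + (0,1)
step 1: (43, 2)  from 2·(21,1) + (1,0)
…
step 3: (150, 7)  from 1·(107,5) + (43,2)
…
step 5: (14997, 700)  from 21·(707,33) + (150,7)
step 6: (60695, 2833)  from 4·(14997,700) + (707,33)
step 7: (75692, 3533)  from 1·(60695,2833) + (14997,700)
step 8: (212079, 9899)  from 2·(75692,3533) + (60695,2833)
step 9: (499850, 23331)  from 2·(212079,9899) + (75692,3533)
→ (499850, 23331).  Check: 499850²=249850022500, 459·23331²=249850022499, difference 1.

499850 23331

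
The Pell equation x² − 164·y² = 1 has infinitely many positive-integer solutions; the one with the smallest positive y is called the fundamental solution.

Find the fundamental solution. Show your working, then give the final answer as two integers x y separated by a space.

[12; 1,4,6,4,1,24] for √164; ℓ=6 ⇒ convergent index 5
i=0: a=12 ⇒ p=12, q=1
i=1: a=1 ⇒ p=13, q=1
…
i=3: a=6 ⇒ p=397, q=31
i=4: a=4 ⇒ p=1652, q=129
i=5: a=1 ⇒ p=2049, q=160
→ (2049, 160).  Check: 2049²=4198401, 164·160²=4198400, difference 1.

2049 160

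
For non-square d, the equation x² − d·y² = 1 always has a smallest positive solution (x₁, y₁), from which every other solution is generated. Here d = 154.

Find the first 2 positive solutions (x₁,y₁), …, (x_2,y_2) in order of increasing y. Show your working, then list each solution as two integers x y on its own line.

√154 = [12; 2,2,3,1,2,1,3,2,2,24, …], period ℓ=10 (even) → k=9
i=0: a=12 ⇒ p=12, q=1
…
i=8: a=2 ⇒ p=8724, q=703
i=9: a=2 ⇒ p=21295, q=1716
(x₁, y₁) = (21295, 1716);  21295² − 154·1716² = 1 ✓
(x_2, y_2) = (21295·21295 + 154·1716·1716, 21295·1716 + 1716·21295) = (906954049, 73084440)

21295 1716
906954049 73084440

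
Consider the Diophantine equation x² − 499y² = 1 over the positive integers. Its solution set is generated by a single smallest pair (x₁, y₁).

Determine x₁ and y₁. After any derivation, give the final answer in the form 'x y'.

4490 201

√499 → a₀=22, period (2,1,21,1,2,44); ℓ=6 even so k=5
step 0: (22, 1)  from 22·(1,0) + (0,1)
…
step 2: (67, 3)  from 1·(45,2) + (22,1)
…
step 4: (1519, 68)  from 1·(1452,65) + (67,3)
step 5: (4490, 201)  from 2·(1519,68) + (1452,65)
(x₁, y₁) = (4490, 201);  4490² − 499·201² = 1 ✓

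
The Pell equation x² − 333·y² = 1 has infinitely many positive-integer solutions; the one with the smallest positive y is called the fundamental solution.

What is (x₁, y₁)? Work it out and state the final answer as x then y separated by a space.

d=333: √d = [18; 4,36] (ℓ=2, even), read p_1/q_1
step 0: (18, 1)  from 18·(1,0) + (0,1)
step 1: (73, 4)  from 4·(18,1) + (1,0)
(x₁, y₁) = (73, 4);  73² − 333·4² = 1 ✓

73 4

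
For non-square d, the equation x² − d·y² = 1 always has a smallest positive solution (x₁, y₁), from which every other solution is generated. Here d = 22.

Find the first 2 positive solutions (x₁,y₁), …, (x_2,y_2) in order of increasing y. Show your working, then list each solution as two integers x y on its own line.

197 42
77617 16548

√22 = [4; 1,2,4,2,1,8, …], period ℓ=6 (even) → k=5
step 0: (4, 1)  from 4·(1,0) + (0,1)
step 1: (5, 1)  from 1·(4,1) + (1,0)
…
step 3: (61, 13)  from 4·(14,3) + (5,1)
step 4: (136, 29)  from 2·(61,13) + (14,3)
step 5: (197, 42)  from 1·(136,29) + (61,13)
(x₁, y₁) = (197, 42);  197² − 22·42² = 1 ✓
(197+42√22)^2 = 77617 + 16548√22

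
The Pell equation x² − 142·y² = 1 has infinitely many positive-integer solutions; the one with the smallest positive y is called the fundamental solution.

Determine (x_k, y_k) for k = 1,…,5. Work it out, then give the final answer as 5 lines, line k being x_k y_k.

√142 → a₀=11, period (1,10,1,22); ℓ=4 even so k=3
a_0=11:  p_0=11·1+0=11,  q_0=11·0+1=1
…
a_2=10:  p_2=10·12+11=131,  q_2=10·1+1=11
a_3=1:  p_3=1·131+12=143,  q_3=1·11+1=12
fundamental: x₁=143, y₁=12  (since 20449 − 142·144 = 1)
(x_2, y_2) = (143·143 + 142·12·12, 143·12 + 12·143) = (40897, 3432)
(x_3, y_3) = (143·40897 + 142·12·3432, 143·3432 + 12·40897) = (11696399, 981540)
(x_4, y_4) = (143·11696399 + 142·12·981540, 143·981540 + 12·11696399) = (3345129217, 280717008)
(x_5, y_5) = (143·3345129217 + 142·12·280717008, 143·280717008 + 12·3345129217) = (956695259663, 80284082748)

143 12
40897 3432
11696399 981540
3345129217 280717008
956695259663 80284082748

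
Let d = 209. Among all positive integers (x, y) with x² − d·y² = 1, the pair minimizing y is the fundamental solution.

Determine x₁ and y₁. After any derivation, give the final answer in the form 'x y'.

46551 3220

[14; 2,5,3,2,3,5,2,28] for √209; ℓ=8 ⇒ convergent index 7
a_0=14:  p_0=14·1+0=14,  q_0=14·0+1=1
a_1=2:  p_1=2·14+1=29,  q_1=2·1+0=2
a_2=5:  p_2=5·29+14=159,  q_2=5·2+1=11
a_3=3:  p_3=3·159+29=506,  q_3=3·11+2=35
…
a_5=3:  p_5=3·1171+506=4019,  q_5=3·81+35=278
a_6=5:  p_6=5·4019+1171=21266,  q_6=5·278+81=1471
a_7=2:  p_7=2·21266+4019=46551,  q_7=2·1471+278=3220
→ (46551, 3220).  Check: 46551²=2166995601, 209·3220²=2166995600, difference 1.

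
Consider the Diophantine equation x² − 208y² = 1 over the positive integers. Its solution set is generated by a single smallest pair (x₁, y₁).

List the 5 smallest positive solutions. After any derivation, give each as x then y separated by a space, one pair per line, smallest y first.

[14; 2,2,1,2,2,28] for √208; ℓ=6 ⇒ convergent index 5
step 0: (14, 1)  from 14·(1,0) + (0,1)
step 1: (29, 2)  from 2·(14,1) + (1,0)
…
step 3: (101, 7)  from 1·(72,5) + (29,2)
step 4: (274, 19)  from 2·(101,7) + (72,5)
step 5: (649, 45)  from 2·(274,19) + (101,7)
→ (649, 45).  Check: 649²=421201, 208·45²=421200, difference 1.
(x_2, y_2) = (649·649 + 208·45·45, 649·45 + 45·649) = (842401, 58410)
(x_3, y_3) = (649·842401 + 208·45·58410, 649·58410 + 45·842401) = (1093435849, 75816135)
(x_4, y_4) = (649·1093435849 + 208·45·75816135, 649·75816135 + 45·1093435849) = (1419278889601, 98409284820)
(x_5, y_5) = (649·1419278889601 + 208·45·98409284820, 649·98409284820 + 45·1419278889601) = (1842222905266249, 127735175880225)

649 45
842401 58410
1093435849 75816135
1419278889601 98409284820
1842222905266249 127735175880225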